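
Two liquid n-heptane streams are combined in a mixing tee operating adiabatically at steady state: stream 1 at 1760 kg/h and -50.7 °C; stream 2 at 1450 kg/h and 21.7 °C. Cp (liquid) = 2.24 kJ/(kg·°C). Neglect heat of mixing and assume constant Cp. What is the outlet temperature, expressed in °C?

T_out = -18.0 °C

Energy balance with Q = 0: Σ ṁᵢCp,ᵢ(T_out − Tᵢ) = 0
Σ ṁᵢCp,ᵢTᵢ = 1760×2.24×-50.7 + 1450×2.24×21.7 = -129400
Σ ṁᵢCp,ᵢ = 1760×2.24 + 1450×2.24 = 7190.4
T_out = -129400 / 7190.4 = -17.996 °C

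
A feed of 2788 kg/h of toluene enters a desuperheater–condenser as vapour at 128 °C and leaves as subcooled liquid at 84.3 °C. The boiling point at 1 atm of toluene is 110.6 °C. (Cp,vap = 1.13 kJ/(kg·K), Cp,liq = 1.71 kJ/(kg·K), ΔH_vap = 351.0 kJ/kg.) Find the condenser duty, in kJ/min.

vapour 128→110.6 °C: -19.662 kJ/kg
condensation at 110.6 °C: -351 kJ/kg
liquid 110.6→84.3 °C: -44.973 kJ/kg
Δh = -19.662 + -351 + -44.973 = -415.63 kJ/kg
Q = ṁ·Δh = 2788 kg/h × -415.63 kJ/kg = -1.1588e+06 kJ/h
|Q| = 321.89 kW = 19313 kJ/min

Q_c = 19300 kJ/min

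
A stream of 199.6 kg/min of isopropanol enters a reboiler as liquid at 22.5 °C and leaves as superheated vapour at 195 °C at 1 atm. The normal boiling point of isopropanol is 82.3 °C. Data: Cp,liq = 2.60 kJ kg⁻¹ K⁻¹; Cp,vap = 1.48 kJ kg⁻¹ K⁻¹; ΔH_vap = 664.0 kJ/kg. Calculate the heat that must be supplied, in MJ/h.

Q = 11800 MJ/h

liquid 22.5→82.3 °C: 155.48 kJ/kg
vaporisation at 82.3 °C: 664 kJ/kg
vapour 82.3→195 °C: 166.8 kJ/kg
Δh = 155.48 + 664 + 166.8 = 986.28 kJ/kg
Q = ṁ·Δh = 199.6 kg/min × 986.28 kJ/kg = 196860 kJ/min
|Q| = 3281 kW = 11812 MJ/h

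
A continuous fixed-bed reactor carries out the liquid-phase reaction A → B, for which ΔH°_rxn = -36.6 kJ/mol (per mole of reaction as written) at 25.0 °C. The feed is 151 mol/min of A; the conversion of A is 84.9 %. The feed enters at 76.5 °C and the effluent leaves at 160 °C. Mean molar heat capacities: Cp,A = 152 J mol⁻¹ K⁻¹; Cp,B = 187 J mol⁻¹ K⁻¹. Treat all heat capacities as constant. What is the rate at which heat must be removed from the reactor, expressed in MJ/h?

Extent of reaction ξ = 0.849 × 151 = 128.2 mol/min
Reaction term: ξ·ΔH°_rxn = 128.2 × -36.6 = -4692.1 kJ/min
Sensible, feed 76.5→25 °C: -1182 kJ/min
Outlet flows (mol/min): A 22.801, B 128.2
Sensible, products 25→160 °C: 3704.3 kJ/min
Q = ΔH = -2169.9 kJ/min = -36.164 kW
Heat removed = 130.19 MJ/h

Q_out = 130 MJ/h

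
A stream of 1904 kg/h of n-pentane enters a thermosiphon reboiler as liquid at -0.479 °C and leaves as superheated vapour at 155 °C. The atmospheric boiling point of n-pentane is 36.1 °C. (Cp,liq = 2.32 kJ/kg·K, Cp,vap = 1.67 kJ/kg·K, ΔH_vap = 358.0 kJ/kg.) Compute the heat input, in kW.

Q = 339 kW

liquid -0.479→36.1 °C: 84.863 kJ/kg
vaporisation at 36.1 °C: 358 kJ/kg
vapour 36.1→155 °C: 198.56 kJ/kg
Δh = 84.863 + 358 + 198.56 = 641.43 kJ/kg
Q = ṁ·Δh = 1904 kg/h × 641.43 kJ/kg = 1.2213e+06 kJ/h
|Q| = 339.24 kW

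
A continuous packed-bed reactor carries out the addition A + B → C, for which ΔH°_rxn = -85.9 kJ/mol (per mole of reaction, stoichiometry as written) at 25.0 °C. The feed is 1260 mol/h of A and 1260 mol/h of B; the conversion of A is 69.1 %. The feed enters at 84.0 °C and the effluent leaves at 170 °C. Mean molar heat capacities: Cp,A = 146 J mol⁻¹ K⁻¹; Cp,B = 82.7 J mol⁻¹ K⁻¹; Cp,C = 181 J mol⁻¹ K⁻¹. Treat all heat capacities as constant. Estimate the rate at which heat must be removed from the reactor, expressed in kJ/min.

Extent of reaction ξ = 0.691 × 1260 = 870.66 mol/h
Reaction term: ξ·ΔH°_rxn = 870.66 × -85.9 = -74790 kJ/h
Sensible, feed 84.0→25 °C: -17002 kJ/h
Outlet flows (mol/h): A 389.34, B 389.34, C 870.66
Sensible, products 25→170 °C: 35762 kJ/h
Q = ΔH = -56030 kJ/h = -15.564 kW
Heat removed = 933.83 kJ/min

Q_out = 934 kJ/min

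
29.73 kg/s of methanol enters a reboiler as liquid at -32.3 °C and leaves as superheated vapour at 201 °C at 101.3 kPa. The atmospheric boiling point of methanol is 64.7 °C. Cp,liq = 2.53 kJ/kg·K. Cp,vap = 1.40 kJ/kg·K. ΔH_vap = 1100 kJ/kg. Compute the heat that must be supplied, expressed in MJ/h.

Q = 164000 MJ/h

liquid -32.3→64.7 °C: 245.41 kJ/kg
vaporisation at 64.7 °C: 1100 kJ/kg
vapour 64.7→201 °C: 190.82 kJ/kg
Δh = 245.41 + 1100 + 190.82 = 1536.2 kJ/kg
Q = ṁ·Δh = 29.73 kg/s × 1536.2 kJ/kg = 45672 kJ/s
|Q| = 45672 kW = 164420 MJ/h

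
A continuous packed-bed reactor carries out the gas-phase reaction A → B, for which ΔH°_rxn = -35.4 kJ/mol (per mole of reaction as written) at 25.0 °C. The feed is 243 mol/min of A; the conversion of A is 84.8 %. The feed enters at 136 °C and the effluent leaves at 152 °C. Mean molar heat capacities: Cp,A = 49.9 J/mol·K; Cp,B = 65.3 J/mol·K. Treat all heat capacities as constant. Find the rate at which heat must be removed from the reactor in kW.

Q_out = 112 kW

Extent of reaction ξ = 0.848 × 243 = 206.06 mol/min
Reaction term: ξ·ΔH°_rxn = 206.06 × -35.4 = -7294.7 kJ/min
Sensible, feed 136→25 °C: -1346 kJ/min
Outlet flows (mol/min): A 36.936, B 206.06
Sensible, products 25→152 °C: 1943 kJ/min
Q = ΔH = -6697.6 kJ/min = -111.63 kW
Heat removed = 111.63 kW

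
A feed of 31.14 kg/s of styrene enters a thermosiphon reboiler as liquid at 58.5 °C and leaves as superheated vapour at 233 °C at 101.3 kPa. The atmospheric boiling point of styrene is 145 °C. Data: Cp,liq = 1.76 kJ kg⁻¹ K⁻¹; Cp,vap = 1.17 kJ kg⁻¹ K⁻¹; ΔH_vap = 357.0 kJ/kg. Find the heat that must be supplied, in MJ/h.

liquid 58.5→145 °C: 152.24 kJ/kg
vaporisation at 145 °C: 357 kJ/kg
vapour 145→233 °C: 102.96 kJ/kg
Δh = 152.24 + 357 + 102.96 = 612.2 kJ/kg
Q = ṁ·Δh = 31.14 kg/s × 612.2 kJ/kg = 19064 kJ/s
|Q| = 19064 kW = 68630 MJ/h

Q = 68600 MJ/h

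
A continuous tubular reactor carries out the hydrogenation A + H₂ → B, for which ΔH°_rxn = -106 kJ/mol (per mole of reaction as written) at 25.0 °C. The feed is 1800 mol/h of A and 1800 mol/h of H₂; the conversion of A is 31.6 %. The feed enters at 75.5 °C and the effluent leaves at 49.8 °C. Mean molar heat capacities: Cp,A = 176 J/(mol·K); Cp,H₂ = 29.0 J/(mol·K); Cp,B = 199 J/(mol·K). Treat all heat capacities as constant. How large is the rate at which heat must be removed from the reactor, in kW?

Q_out = 19.4 kW

Extent of reaction ξ = 0.316 × 1800 = 568.8 mol/h
Reaction term: ξ·ΔH°_rxn = 568.8 × -106 = -60293 kJ/h
Sensible, feed 75.5→25 °C: -18634 kJ/h
Outlet flows (mol/h): A 1231.2, H₂ 1231.2, B 568.8
Sensible, products 25→49.8 °C: 9066.6 kJ/h
Q = ΔH = -69861 kJ/h = -19.406 kW
Heat removed = 19.406 kW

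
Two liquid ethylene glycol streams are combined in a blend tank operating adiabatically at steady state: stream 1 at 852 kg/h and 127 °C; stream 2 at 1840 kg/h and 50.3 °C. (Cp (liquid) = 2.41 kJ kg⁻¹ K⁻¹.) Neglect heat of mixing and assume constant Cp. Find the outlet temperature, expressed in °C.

Energy balance with Q = 0: Σ ṁᵢCp,ᵢ(T_out − Tᵢ) = 0
T_out = Σ ṁᵢCp,ᵢTᵢ / Σ ṁᵢCp,ᵢ
      = 483820 / 6487.7 = 74.575 °C

T_out = 74.6 °C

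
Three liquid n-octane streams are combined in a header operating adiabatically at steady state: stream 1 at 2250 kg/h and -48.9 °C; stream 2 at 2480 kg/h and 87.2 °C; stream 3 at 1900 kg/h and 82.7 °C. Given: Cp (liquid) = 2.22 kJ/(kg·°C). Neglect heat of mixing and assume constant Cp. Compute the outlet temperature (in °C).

No heat crosses the boundary, so H_out = H_in.
Σ ṁᵢCp,ᵢTᵢ = 2250×2.22×-48.9 + 2480×2.22×87.2 + 1900×2.22×82.7 = 584660
Σ ṁᵢCp,ᵢ = 2250×2.22 + 2480×2.22 + 1900×2.22 = 14719
T_out = 584660 / 14719 = 39.723 °C

T_out = 39.7 °C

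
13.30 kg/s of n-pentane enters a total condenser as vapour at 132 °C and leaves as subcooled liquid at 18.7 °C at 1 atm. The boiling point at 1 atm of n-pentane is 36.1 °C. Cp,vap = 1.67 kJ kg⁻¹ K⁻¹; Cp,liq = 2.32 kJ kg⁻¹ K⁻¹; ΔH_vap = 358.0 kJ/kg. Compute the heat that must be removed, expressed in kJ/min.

Q_c = 446000 kJ/min

vapour 132→36.1 °C: -160.15 kJ/kg
condensation at 36.1 °C: -358 kJ/kg
liquid 36.1→18.7 °C: -40.368 kJ/kg
Δh = -160.15 + -358 + -40.368 = -558.52 kJ/kg
Q = ṁ·Δh = 13.30 kg/s × -558.52 kJ/kg = -7428.3 kJ/s
|Q| = 7428.3 kW = 445700 kJ/min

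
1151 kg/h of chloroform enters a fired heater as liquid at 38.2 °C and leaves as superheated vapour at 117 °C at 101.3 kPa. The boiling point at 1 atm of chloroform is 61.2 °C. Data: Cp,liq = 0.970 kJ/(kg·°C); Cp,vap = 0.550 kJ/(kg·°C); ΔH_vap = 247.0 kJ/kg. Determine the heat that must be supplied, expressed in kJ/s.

liquid 38.2→61.2 °C: 22.31 kJ/kg
vaporisation at 61.2 °C: 247 kJ/kg
vapour 61.2→117 °C: 30.69 kJ/kg
Δh = 22.31 + 247 + 30.69 = 300 kJ/kg
Q = ṁ·Δh = 1151 kg/h × 300 kJ/kg = 345300 kJ/h
|Q| = 95.917 kW

Q = 95.9 kJ/s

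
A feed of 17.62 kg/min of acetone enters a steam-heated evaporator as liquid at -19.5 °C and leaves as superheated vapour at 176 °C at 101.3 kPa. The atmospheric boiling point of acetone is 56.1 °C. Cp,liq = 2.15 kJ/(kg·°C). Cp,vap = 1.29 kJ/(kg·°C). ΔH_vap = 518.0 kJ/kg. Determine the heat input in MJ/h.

liquid -19.5→56.1 °C: 162.54 kJ/kg
vaporisation at 56.1 °C: 518 kJ/kg
vapour 56.1→176 °C: 154.67 kJ/kg
Δh = 162.54 + 518 + 154.67 = 835.21 kJ/kg
Q = ṁ·Δh = 17.62 kg/min × 835.21 kJ/kg = 14716 kJ/min
|Q| = 245.27 kW = 882.99 MJ/h

Q = 883 MJ/h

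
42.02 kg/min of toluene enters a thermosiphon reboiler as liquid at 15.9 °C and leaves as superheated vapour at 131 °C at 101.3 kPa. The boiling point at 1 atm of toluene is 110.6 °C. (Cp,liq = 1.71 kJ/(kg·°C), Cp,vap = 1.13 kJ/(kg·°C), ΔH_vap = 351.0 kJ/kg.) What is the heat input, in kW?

liquid 15.9→110.6 °C: 161.94 kJ/kg
vaporisation at 110.6 °C: 351 kJ/kg
vapour 110.6→131 °C: 23.052 kJ/kg
Δh = 161.94 + 351 + 23.052 = 535.99 kJ/kg
Q = ṁ·Δh = 42.02 kg/min × 535.99 kJ/kg = 22522 kJ/min
|Q| = 375.37 kW

Q = 375 kW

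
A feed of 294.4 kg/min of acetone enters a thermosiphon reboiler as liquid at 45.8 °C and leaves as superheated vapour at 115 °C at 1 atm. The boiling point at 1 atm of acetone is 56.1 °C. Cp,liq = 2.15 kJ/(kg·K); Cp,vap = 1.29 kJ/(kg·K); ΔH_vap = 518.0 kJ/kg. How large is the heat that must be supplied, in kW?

Q = 3020 kW

liquid 45.8→56.1 °C: 22.145 kJ/kg
vaporisation at 56.1 °C: 518 kJ/kg
vapour 56.1→115 °C: 75.981 kJ/kg
Δh = 22.145 + 518 + 75.981 = 616.13 kJ/kg
Q = ṁ·Δh = 294.4 kg/min × 616.13 kJ/kg = 181390 kJ/min
|Q| = 3023.1 kW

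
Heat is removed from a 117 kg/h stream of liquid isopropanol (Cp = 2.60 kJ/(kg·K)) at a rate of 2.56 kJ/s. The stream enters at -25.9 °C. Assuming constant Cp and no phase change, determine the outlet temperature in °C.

T_out = -56.2 °C

Q = 2.56 kJ/s = 9216 kJ/h
ΔT = Q/(ṁ·Cp) = 9216/(117×2.60) = 30.296 K
T_out = -25.9 − 30.296 = -56.196 °C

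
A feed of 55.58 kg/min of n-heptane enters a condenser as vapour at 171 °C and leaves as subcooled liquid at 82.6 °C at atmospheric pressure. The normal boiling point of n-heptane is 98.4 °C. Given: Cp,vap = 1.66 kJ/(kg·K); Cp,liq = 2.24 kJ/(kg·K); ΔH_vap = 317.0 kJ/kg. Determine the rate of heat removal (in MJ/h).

vapour 171→98.4 °C: -120.52 kJ/kg
condensation at 98.4 °C: -317 kJ/kg
liquid 98.4→82.6 °C: -35.392 kJ/kg
Δh = -120.52 + -317 + -35.392 = -472.91 kJ/kg
Q = ṁ·Δh = 55.58 kg/min × -472.91 kJ/kg = -26284 kJ/min
|Q| = 438.07 kW = 1577.1 MJ/h

Q_c = 1580 MJ/h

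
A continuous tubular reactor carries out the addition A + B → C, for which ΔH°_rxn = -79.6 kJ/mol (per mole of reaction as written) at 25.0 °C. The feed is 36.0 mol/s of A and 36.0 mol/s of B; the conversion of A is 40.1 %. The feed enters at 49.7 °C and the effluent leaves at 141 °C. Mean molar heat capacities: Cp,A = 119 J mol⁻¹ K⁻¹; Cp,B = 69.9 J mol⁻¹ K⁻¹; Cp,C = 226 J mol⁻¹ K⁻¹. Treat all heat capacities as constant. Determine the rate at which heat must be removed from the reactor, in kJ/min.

Q_out = 28000 kJ/min

Extent of reaction ξ = 0.401 × 36.0 = 14.436 mol/s
Reaction term: ξ·ΔH°_rxn = 14.436 × -79.6 = -1149.1 kJ/s
Sensible, feed 49.7→25 °C: -167.97 kJ/s
Outlet flows (mol/s): A 21.564, B 21.564, C 14.436
Sensible, products 25→141 °C: 850.97 kJ/s
Q = ΔH = -466.1 kJ/s = -466.1 kW
Heat removed = 27966 kJ/min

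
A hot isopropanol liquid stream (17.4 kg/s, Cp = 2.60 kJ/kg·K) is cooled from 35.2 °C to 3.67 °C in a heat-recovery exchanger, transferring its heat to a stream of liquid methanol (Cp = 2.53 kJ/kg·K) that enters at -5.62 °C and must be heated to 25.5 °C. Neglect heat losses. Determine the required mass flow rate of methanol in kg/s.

ṁ_c = 18.1 kg/s

Heat released by hot stream: Q = 17.4 × 2.60 × (35.2 − 3.67) = 1426.4 kJ/s
Energy balance on cold side (adiabatic exchanger): Q = ṁ_c·Cp_c·(T_c,out − T_c,in)
ṁ_c = 1426.4 / [2.53 × (25.5 − -5.62)] = 18.117 kg/s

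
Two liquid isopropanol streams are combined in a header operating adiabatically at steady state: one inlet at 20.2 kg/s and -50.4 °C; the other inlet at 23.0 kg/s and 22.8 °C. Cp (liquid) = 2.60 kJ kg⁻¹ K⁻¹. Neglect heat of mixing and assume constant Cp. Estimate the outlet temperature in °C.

T_out = -11.4 °C

Energy balance with Q = 0: Σ ṁᵢCp,ᵢ(T_out − Tᵢ) = 0
Σ ṁᵢCp,ᵢTᵢ = 20.2×2.60×-50.4 + 23.0×2.60×22.8 = -1283.6
Σ ṁᵢCp,ᵢ = 20.2×2.60 + 23.0×2.60 = 112.32
T_out = -1283.6 / 112.32 = -11.428 °C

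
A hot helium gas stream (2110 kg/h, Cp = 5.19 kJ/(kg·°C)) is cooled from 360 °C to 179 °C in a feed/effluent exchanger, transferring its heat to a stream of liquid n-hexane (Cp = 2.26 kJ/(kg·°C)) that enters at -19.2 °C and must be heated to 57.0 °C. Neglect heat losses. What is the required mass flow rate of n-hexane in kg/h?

Heat released by hot stream: Q = 2110 × 5.19 × (360 − 179) = 1.9821e+06 kJ/h
Energy balance on cold side (adiabatic exchanger): Q = ṁ_c·Cp_c·(T_c,out − T_c,in)
ṁ_c = 1.9821e+06 / [2.26 × (57.0 − -19.2)] = 11510 kg/h

ṁ_c = 11500 kg/h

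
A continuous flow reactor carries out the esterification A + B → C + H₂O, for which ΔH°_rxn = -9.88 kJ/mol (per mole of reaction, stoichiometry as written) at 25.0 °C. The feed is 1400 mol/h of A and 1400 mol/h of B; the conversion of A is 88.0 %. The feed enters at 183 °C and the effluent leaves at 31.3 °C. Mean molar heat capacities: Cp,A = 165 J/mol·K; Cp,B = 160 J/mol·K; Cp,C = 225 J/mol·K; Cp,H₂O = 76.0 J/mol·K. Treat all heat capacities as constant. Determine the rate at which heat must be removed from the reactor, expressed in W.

Extent of reaction ξ = 0.880 × 1400 = 1232 mol/h
Reaction term: ξ·ΔH°_rxn = 1232 × -9.88 = -12172 kJ/h
Sensible, feed 183→25 °C: -71890 kJ/h
Outlet flows (mol/h): A 168, B 168, C 1232, H₂O 1232
Sensible, products 25→31.3 °C: 2680.2 kJ/h
Q = ΔH = -81382 kJ/h = -22.606 kW
Heat removed = 22606 W

Q_out = 22600 W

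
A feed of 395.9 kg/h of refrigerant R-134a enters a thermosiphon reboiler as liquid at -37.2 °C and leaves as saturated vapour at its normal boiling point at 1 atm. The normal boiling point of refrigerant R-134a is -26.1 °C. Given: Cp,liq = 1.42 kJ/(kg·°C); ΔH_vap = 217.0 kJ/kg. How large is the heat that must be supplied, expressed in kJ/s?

liquid -37.2→-26.1 °C: 15.762 kJ/kg
vaporisation at -26.1 °C: 217 kJ/kg
Δh = 15.762 + 217 = 232.76 kJ/kg
Q = ṁ·Δh = 395.9 kg/h × 232.76 kJ/kg = 92150 kJ/h
|Q| = 25.597 kW

Q = 25.6 kJ/s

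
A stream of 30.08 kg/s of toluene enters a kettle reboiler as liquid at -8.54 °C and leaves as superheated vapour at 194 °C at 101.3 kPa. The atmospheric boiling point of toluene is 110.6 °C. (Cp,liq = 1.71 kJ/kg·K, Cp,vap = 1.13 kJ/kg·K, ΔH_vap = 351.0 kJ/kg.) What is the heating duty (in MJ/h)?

liquid -8.54→110.6 °C: 203.73 kJ/kg
vaporisation at 110.6 °C: 351 kJ/kg
vapour 110.6→194 °C: 94.242 kJ/kg
Δh = 203.73 + 351 + 94.242 = 648.97 kJ/kg
Q = ṁ·Δh = 30.08 kg/s × 648.97 kJ/kg = 19521 kJ/s
|Q| = 19521 kW = 70276 MJ/h

Q = 70300 MJ/h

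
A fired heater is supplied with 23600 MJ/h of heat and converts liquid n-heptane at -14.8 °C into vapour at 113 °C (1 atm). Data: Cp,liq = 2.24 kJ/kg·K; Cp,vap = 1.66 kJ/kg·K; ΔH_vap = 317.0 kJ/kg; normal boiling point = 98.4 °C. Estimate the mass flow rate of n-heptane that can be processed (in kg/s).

Δh = 2.24×(98.4−-14.8) + 317.0 + 1.66×(113−98.4) = 594.8 kJ/kg
Q = 23600 MJ/h = 6555.6 kJ/s = 6555.6 kJ/s
ṁ = Q/Δh = 6555.6 / 594.8 = 11.021 kg/s

ṁ = 11.0 kg/s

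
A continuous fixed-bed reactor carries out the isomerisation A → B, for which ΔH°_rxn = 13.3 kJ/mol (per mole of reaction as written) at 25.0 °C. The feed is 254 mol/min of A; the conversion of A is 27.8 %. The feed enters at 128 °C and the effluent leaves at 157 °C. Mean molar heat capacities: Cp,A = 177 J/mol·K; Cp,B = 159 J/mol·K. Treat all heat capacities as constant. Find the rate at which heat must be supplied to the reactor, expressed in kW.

Q_in = 34.6 kW

Extent of reaction ξ = 0.278 × 254 = 70.612 mol/min
Reaction term: ξ·ΔH°_rxn = 70.612 × 13.3 = 939.14 kJ/min
Sensible, feed 128→25 °C: -4630.7 kJ/min
Outlet flows (mol/min): A 183.39, B 70.612
Sensible, products 25→157 °C: 5766.7 kJ/min
Q = ΔH = 2075.1 kJ/min = 34.586 kW
Heat supplied = 34.586 kW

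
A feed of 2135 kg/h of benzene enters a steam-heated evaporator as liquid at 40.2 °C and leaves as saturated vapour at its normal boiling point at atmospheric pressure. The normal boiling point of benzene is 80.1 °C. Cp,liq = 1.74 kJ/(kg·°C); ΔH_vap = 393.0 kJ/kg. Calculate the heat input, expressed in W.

Q = 274000 W

liquid 40.2→80.1 °C: 69.426 kJ/kg
vaporisation at 80.1 °C: 393 kJ/kg
Δh = 69.426 + 393 = 462.43 kJ/kg
Q = ṁ·Δh = 2135 kg/h × 462.43 kJ/kg = 987280 kJ/h
|Q| = 274.24 kW = 274240 W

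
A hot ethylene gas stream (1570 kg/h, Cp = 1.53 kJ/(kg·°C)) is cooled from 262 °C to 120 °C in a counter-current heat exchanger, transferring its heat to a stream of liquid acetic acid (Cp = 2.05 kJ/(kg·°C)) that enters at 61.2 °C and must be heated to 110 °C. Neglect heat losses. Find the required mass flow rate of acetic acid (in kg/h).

Heat released by hot stream: Q = 1570 × 1.53 × (262 − 120) = 341100 kJ/h
Energy balance on cold side (adiabatic exchanger): Q = ṁ_c·Cp_c·(T_c,out − T_c,in)
ṁ_c = 341100 / [2.05 × (110 − 61.2)] = 3409.6 kg/h

ṁ_c = 3410 kg/h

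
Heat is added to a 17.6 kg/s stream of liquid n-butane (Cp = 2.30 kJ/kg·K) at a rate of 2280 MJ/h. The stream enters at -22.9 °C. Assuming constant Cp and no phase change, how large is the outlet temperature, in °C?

T_out = -7.25 °C

Q = 2280 MJ/h = 633.33 kJ/s
ΔT = Q/(ṁ·Cp) = 633.33/(17.6×2.30) = 15.646 K
T_out = -22.9 + 15.646 = -7.2544 °C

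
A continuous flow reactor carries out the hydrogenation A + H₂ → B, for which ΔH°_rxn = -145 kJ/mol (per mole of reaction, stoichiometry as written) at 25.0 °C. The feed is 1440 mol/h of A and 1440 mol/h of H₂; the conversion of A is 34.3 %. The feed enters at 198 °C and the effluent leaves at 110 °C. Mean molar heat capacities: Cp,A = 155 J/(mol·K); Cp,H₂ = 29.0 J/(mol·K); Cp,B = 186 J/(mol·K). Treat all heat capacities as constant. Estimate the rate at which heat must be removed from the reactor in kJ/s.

Q_out = 26.3 kJ/s

Extent of reaction ξ = 0.343 × 1440 = 493.92 mol/h
Reaction term: ξ·ΔH°_rxn = 493.92 × -145 = -71618 kJ/h
Sensible, feed 198→25 °C: -45838 kJ/h
Outlet flows (mol/h): A 946.08, H₂ 946.08, B 493.92
Sensible, products 25→110 °C: 22606 kJ/h
Q = ΔH = -94851 kJ/h = -26.347 kW
Heat removed = 26.347 kJ/s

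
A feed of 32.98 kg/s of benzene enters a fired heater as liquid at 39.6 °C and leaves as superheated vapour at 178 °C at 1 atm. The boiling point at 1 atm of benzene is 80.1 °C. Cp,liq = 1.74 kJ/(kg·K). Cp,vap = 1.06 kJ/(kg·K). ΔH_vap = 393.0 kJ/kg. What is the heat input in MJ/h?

liquid 39.6→80.1 °C: 70.47 kJ/kg
vaporisation at 80.1 °C: 393 kJ/kg
vapour 80.1→178 °C: 103.77 kJ/kg
Δh = 70.47 + 393 + 103.77 = 567.24 kJ/kg
Q = ṁ·Δh = 32.98 kg/s × 567.24 kJ/kg = 18708 kJ/s
|Q| = 18708 kW = 67348 MJ/h

Q = 67300 MJ/h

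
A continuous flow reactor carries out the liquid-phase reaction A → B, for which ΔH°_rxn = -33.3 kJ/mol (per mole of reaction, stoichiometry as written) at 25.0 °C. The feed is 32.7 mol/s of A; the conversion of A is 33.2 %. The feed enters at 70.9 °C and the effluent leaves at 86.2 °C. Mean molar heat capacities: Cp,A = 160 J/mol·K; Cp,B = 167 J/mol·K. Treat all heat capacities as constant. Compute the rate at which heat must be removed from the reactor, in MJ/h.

Extent of reaction ξ = 0.332 × 32.7 = 10.856 mol/s
Reaction term: ξ·ΔH°_rxn = 10.856 × -33.3 = -361.52 kJ/s
Sensible, feed 70.9→25 °C: -240.15 kJ/s
Outlet flows (mol/s): A 21.844, B 10.856
Sensible, products 25→86.2 °C: 324.85 kJ/s
Q = ΔH = -276.82 kJ/s = -276.82 kW
Heat removed = 996.54 MJ/h

Q_out = 997 MJ/h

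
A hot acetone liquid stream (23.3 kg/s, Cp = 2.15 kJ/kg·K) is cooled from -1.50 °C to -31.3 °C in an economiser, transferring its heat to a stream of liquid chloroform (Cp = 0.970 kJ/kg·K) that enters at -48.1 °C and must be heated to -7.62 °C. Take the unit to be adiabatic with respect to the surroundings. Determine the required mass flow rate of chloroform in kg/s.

Heat released by hot stream: Q = 23.3 × 2.15 × (-1.50 − -31.3) = 1492.8 kJ/s
Energy balance on cold side (adiabatic exchanger): Q = ṁ_c·Cp_c·(T_c,out − T_c,in)
ṁ_c = 1492.8 / [0.970 × (-7.62 − -48.1)] = 38.019 kg/s

ṁ_c = 38.0 kg/s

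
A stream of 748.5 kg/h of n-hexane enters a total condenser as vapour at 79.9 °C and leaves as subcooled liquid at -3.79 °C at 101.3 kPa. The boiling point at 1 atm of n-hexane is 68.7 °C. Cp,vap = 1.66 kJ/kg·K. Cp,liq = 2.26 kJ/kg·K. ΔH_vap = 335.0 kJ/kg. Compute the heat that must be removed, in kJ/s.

Q_c = 108 kJ/s

vapour 79.9→68.7 °C: -18.592 kJ/kg
condensation at 68.7 °C: -335 kJ/kg
liquid 68.7→-3.79 °C: -163.83 kJ/kg
Δh = -18.592 + -335 + -163.83 = -517.42 kJ/kg
Q = ṁ·Δh = 748.5 kg/h × -517.42 kJ/kg = -387290 kJ/h
|Q| = 107.58 kW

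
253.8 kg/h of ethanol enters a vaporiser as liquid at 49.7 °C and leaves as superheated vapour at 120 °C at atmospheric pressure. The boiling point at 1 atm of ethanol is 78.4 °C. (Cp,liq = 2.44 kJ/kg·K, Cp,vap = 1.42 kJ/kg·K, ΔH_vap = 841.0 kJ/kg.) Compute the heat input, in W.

Q = 68400 W

liquid 49.7→78.4 °C: 70.028 kJ/kg
vaporisation at 78.4 °C: 841 kJ/kg
vapour 78.4→120 °C: 59.072 kJ/kg
Δh = 70.028 + 841 + 59.072 = 970.1 kJ/kg
Q = ṁ·Δh = 253.8 kg/h × 970.1 kJ/kg = 246210 kJ/h
|Q| = 68.392 kW = 68392 W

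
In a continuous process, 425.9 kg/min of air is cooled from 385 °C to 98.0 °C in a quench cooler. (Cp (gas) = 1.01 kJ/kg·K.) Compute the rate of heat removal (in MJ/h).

Q = ṁ·Cp·ΔT = 425.9 × 1.01 × (98.0 − 385) = -123460 kJ/min
Converting: 123460 / 60 s = 2057.6 kW
Cooling duty = 7407.3 MJ/h

Q_c = 7410 MJ/h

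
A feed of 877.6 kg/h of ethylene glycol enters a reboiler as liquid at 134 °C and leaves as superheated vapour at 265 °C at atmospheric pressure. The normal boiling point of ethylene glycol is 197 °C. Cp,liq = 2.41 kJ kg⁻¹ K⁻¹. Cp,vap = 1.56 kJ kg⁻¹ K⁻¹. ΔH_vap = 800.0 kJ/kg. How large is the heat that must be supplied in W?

liquid 134→197 °C: 151.83 kJ/kg
vaporisation at 197 °C: 800 kJ/kg
vapour 197→265 °C: 106.08 kJ/kg
Δh = 151.83 + 800 + 106.08 = 1057.9 kJ/kg
Q = ṁ·Δh = 877.6 kg/h × 1057.9 kJ/kg = 928420 kJ/h
|Q| = 257.89 kW = 257890 W

Q = 258000 W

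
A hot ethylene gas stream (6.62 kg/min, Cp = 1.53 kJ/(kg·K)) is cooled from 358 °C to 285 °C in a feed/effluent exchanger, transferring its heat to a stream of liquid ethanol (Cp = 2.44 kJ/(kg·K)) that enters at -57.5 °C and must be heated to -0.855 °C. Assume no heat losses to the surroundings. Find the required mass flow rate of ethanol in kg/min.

Heat released by hot stream: Q = 6.62 × 1.53 × (358 − 285) = 739.39 kJ/min
Energy balance on cold side (adiabatic exchanger): Q = ṁ_c·Cp_c·(T_c,out − T_c,in)
ṁ_c = 739.39 / [2.44 × (-0.855 − -57.5)] = 5.3496 kg/min

ṁ_c = 5.35 kg/min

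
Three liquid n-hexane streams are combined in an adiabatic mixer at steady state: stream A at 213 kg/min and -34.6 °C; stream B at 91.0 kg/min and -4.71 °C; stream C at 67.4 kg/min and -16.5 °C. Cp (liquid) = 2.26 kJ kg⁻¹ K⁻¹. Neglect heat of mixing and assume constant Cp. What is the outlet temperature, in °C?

T_out = -24.0 °C

Energy balance with Q = 0: Σ ṁᵢCp,ᵢ(T_out − Tᵢ) = 0
T_out = Σ ṁᵢCp,ᵢTᵢ / Σ ṁᵢCp,ᵢ
      = -20138 / 839.36 = -23.992 °C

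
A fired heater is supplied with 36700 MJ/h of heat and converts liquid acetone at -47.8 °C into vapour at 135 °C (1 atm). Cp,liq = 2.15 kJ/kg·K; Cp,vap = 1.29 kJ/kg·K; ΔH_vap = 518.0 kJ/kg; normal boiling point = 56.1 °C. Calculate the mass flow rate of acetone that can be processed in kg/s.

Δh = 2.15×(56.1−-47.8) + 518.0 + 1.29×(135−56.1) = 843.17 kJ/kg
Q = 36700 MJ/h = 10194 kJ/s = 10194 kJ/s
ṁ = Q/Δh = 10194 / 843.17 = 12.091 kg/s

ṁ = 12.1 kg/s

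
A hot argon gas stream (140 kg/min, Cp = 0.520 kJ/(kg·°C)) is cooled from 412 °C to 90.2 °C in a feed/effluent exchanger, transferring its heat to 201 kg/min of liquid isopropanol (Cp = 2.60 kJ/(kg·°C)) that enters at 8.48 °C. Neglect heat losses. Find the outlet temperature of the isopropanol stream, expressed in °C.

Heat released by hot stream: Q = 140 × 0.520 × (412 − 90.2) = 23427 kJ/min
Energy balance on cold side (adiabatic exchanger): Q = ṁ_c·Cp_c·(T_c,out − T_c,in)
T_c,out = 8.48 + 23427/(201 × 2.60) = 53.308 °C

T_c,out = 53.3 °C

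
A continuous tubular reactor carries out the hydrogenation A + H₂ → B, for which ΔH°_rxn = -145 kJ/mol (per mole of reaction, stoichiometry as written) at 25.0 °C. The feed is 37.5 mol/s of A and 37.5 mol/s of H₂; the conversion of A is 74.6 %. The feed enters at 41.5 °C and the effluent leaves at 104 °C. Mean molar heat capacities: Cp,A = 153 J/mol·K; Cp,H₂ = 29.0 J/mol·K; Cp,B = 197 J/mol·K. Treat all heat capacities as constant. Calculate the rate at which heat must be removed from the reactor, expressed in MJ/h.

Q_out = 12900 MJ/h

Extent of reaction ξ = 0.746 × 37.5 = 27.975 mol/s
Reaction term: ξ·ΔH°_rxn = 27.975 × -145 = -4056.4 kJ/s
Sensible, feed 41.5→25 °C: -112.61 kJ/s
Outlet flows (mol/s): A 9.525, H₂ 9.525, B 27.975
Sensible, products 25→104 °C: 572.33 kJ/s
Q = ΔH = -3596.7 kJ/s = -3596.7 kW
Heat removed = 12948 MJ/h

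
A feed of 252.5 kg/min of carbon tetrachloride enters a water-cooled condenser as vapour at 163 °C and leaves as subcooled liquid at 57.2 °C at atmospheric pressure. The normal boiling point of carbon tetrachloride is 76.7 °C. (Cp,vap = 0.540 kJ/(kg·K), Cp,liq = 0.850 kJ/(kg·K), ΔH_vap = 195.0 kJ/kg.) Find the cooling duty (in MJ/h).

Q_c = 3910 MJ/h

vapour 163→76.7 °C: -46.602 kJ/kg
condensation at 76.7 °C: -195 kJ/kg
liquid 76.7→57.2 °C: -16.575 kJ/kg
Δh = -46.602 + -195 + -16.575 = -258.18 kJ/kg
Q = ṁ·Δh = 252.5 kg/min × -258.18 kJ/kg = -65190 kJ/min
|Q| = 1086.5 kW = 3911.4 MJ/h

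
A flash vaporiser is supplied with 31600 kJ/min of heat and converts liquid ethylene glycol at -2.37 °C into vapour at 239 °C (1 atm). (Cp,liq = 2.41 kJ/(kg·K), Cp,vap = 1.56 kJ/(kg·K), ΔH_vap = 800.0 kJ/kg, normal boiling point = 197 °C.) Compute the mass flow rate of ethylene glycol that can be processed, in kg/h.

ṁ = 1410 kg/h

Δh = 2.41×(197−-2.37) + 800.0 + 1.56×(239−197) = 1346 kJ/kg
Q = 31600 kJ/min = 526.67 kJ/s = 1.896e+06 kJ/h
ṁ = Q/Δh = 1.896e+06 / 1346 = 1408.6 kg/h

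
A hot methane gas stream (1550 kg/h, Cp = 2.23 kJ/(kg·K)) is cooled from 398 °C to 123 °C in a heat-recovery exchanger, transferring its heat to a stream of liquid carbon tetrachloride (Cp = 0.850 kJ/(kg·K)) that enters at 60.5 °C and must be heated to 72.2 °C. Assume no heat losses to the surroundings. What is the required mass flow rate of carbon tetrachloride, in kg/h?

Heat released by hot stream: Q = 1550 × 2.23 × (398 − 123) = 950540 kJ/h
Energy balance on cold side (adiabatic exchanger): Q = ṁ_c·Cp_c·(T_c,out − T_c,in)
ṁ_c = 950540 / [0.850 × (72.2 − 60.5)] = 95579 kg/h

ṁ_c = 95600 kg/h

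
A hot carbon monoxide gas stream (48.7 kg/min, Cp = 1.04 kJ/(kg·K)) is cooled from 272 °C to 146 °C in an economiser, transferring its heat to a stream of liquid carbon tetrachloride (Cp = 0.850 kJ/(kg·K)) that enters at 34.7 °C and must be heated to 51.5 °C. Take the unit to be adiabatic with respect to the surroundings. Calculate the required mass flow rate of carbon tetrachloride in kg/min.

ṁ_c = 447 kg/min

Heat released by hot stream: Q = 48.7 × 1.04 × (272 − 146) = 6381.6 kJ/min
Energy balance on cold side (adiabatic exchanger): Q = ṁ_c·Cp_c·(T_c,out − T_c,in)
ṁ_c = 6381.6 / [0.850 × (51.5 − 34.7)] = 446.89 kg/min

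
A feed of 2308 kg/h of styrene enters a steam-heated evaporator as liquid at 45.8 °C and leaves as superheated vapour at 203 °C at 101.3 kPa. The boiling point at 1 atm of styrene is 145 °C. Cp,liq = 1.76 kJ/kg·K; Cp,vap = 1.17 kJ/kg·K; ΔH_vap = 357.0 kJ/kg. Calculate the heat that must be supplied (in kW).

Q = 384 kW

liquid 45.8→145 °C: 174.59 kJ/kg
vaporisation at 145 °C: 357 kJ/kg
vapour 145→203 °C: 67.86 kJ/kg
Δh = 174.59 + 357 + 67.86 = 599.45 kJ/kg
Q = ṁ·Δh = 2308 kg/h × 599.45 kJ/kg = 1.3835e+06 kJ/h
|Q| = 384.32 kW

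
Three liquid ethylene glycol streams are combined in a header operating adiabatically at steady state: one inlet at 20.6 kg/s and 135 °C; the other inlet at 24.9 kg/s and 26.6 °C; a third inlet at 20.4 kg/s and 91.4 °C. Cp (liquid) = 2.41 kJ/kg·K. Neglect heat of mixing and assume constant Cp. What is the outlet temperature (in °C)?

No heat crosses the boundary, so H_out = H_in.
T_out = Σ ṁᵢCp,ᵢTᵢ / Σ ṁᵢCp,ᵢ
      = 12792 / 158.82 = 80.545 °C

T_out = 80.5 °C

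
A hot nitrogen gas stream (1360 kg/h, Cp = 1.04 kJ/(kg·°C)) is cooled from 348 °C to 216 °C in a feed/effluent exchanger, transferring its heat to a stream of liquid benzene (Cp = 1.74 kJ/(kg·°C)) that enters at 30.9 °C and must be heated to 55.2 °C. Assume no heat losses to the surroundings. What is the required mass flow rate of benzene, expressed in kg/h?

ṁ_c = 4420 kg/h

Heat released by hot stream: Q = 1360 × 1.04 × (348 − 216) = 186700 kJ/h
Energy balance on cold side (adiabatic exchanger): Q = ṁ_c·Cp_c·(T_c,out − T_c,in)
ṁ_c = 186700 / [1.74 × (55.2 − 30.9)] = 4415.6 kg/h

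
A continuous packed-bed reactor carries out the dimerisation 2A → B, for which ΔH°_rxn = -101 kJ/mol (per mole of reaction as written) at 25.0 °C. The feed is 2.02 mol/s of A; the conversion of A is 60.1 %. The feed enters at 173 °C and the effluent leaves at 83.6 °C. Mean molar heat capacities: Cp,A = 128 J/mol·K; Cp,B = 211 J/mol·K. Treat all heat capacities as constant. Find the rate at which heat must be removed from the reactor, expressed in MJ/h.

Extent of reaction ξ = 0.601 × 2.02 / 2 = 0.60701 mol/s
Reaction term: ξ·ΔH°_rxn = 0.60701 × -101 = -61.308 kJ/s
Sensible, feed 173→25 °C: -38.267 kJ/s
Outlet flows (mol/s): A 0.80598, B 0.60701
Sensible, products 25→83.6 °C: 13.551 kJ/s
Q = ΔH = -86.024 kJ/s = -86.024 kW
Heat removed = 309.69 MJ/h

Q_out = 310 MJ/h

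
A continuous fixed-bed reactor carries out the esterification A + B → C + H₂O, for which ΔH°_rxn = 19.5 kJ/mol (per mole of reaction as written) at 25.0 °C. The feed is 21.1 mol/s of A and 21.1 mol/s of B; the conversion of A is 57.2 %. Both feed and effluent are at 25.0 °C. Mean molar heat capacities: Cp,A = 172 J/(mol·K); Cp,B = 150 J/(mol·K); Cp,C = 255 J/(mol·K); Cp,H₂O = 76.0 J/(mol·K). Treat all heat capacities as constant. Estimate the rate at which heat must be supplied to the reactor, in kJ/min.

Q_in = 14100 kJ/min

Extent of reaction ξ = 0.572 × 21.1 = 12.069 mol/s
Reaction term: ξ·ΔH°_rxn = 12.069 × 19.5 = 235.35 kJ/s
Q = ΔH = 235.35 kJ/s = 235.35 kW
Heat supplied = 14121 kJ/min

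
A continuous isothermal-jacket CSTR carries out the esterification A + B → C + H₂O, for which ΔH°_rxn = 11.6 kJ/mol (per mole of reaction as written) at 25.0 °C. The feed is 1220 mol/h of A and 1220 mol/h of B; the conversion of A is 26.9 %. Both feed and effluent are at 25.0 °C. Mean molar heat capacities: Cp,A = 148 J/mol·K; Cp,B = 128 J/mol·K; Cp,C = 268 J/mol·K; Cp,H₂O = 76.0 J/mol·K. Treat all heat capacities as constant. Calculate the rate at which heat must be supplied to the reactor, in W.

Q_in = 1060 W

Extent of reaction ξ = 0.269 × 1220 = 328.18 mol/h
Reaction term: ξ·ΔH°_rxn = 328.18 × 11.6 = 3806.9 kJ/h
Q = ΔH = 3806.9 kJ/h = 1.0575 kW
Heat supplied = 1057.5 W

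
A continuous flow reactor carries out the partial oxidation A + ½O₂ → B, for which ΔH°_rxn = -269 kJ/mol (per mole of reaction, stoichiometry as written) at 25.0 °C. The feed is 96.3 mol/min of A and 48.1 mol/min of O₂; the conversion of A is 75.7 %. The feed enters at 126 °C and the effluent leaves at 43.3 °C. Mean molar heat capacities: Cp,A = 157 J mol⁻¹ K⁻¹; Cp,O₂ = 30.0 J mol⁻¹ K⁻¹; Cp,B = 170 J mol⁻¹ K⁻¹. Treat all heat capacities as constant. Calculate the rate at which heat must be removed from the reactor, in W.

Q_out = 350000 W

Extent of reaction ξ = 0.757 × 96.3 = 72.899 mol/min
Reaction term: ξ·ΔH°_rxn = 72.899 × -269 = -19610 kJ/min
Sensible, feed 126→25 °C: -1672.8 kJ/min
Outlet flows (mol/min): A 23.401, O₂ 11.65, B 72.899
Sensible, products 25→43.3 °C: 300.42 kJ/min
Q = ΔH = -20982 kJ/min = -349.7 kW
Heat removed = 349700 W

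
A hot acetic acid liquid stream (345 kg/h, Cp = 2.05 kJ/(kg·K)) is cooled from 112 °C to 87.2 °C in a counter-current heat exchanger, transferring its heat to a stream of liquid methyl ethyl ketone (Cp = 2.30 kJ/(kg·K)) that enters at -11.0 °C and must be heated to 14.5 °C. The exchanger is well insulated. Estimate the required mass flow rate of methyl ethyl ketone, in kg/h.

ṁ_c = 299 kg/h

Heat released by hot stream: Q = 345 × 2.05 × (112 − 87.2) = 17540 kJ/h
Energy balance on cold side (adiabatic exchanger): Q = ṁ_c·Cp_c·(T_c,out − T_c,in)
ṁ_c = 17540 / [2.30 × (14.5 − -11.0)] = 299.06 kg/h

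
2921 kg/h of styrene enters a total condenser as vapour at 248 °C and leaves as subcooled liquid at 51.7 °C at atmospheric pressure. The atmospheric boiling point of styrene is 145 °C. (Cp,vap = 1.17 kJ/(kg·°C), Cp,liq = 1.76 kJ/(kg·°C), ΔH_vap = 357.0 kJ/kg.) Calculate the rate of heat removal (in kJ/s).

vapour 248→145 °C: -120.51 kJ/kg
condensation at 145 °C: -357 kJ/kg
liquid 145→51.7 °C: -164.21 kJ/kg
Δh = -120.51 + -357 + -164.21 = -641.72 kJ/kg
Q = ṁ·Δh = 2921 kg/h × -641.72 kJ/kg = -1.8745e+06 kJ/h
|Q| = 520.68 kW

Q_c = 521 kJ/s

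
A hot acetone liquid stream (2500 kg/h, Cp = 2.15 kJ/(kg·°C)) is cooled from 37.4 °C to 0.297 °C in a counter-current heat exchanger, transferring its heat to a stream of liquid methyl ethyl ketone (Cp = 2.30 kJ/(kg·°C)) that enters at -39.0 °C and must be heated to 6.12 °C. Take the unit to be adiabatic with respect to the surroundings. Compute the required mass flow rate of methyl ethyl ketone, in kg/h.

Heat released by hot stream: Q = 2500 × 2.15 × (37.4 − 0.297) = 199430 kJ/h
Energy balance on cold side (adiabatic exchanger): Q = ṁ_c·Cp_c·(T_c,out − T_c,in)
ṁ_c = 199430 / [2.30 × (6.12 − -39.0)] = 1921.7 kg/h

ṁ_c = 1920 kg/h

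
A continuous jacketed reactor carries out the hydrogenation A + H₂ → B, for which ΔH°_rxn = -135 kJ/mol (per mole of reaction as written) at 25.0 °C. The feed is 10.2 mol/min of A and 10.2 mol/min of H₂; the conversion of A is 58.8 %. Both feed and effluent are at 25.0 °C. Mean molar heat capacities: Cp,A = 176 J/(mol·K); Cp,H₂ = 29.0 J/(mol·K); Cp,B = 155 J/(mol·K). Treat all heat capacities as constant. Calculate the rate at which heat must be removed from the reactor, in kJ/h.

Extent of reaction ξ = 0.588 × 10.2 = 5.9976 mol/min
Reaction term: ξ·ΔH°_rxn = 5.9976 × -135 = -809.68 kJ/min
Q = ΔH = -809.68 kJ/min = -13.495 kW
Heat removed = 48581 kJ/h

Q_out = 48600 kJ/h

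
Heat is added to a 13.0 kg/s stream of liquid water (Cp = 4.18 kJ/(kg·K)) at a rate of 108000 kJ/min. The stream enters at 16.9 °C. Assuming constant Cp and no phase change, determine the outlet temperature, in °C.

T_out = 50.0 °C

Q = 108000 kJ/min = 1800 kJ/s
ΔT = Q/(ṁ·Cp) = 1800/(13.0×4.18) = 33.125 K
T_out = 16.9 + 33.125 = 50.025 °C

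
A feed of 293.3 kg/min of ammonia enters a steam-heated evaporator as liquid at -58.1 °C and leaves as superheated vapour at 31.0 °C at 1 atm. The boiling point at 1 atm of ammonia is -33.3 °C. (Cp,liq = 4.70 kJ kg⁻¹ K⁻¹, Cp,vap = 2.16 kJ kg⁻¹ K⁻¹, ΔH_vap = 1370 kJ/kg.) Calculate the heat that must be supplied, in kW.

liquid -58.1→-33.3 °C: 116.56 kJ/kg
vaporisation at -33.3 °C: 1370 kJ/kg
vapour -33.3→31.0 °C: 138.89 kJ/kg
Δh = 116.56 + 1370 + 138.89 = 1625.4 kJ/kg
Q = ṁ·Δh = 293.3 kg/min × 1625.4 kJ/kg = 476740 kJ/min
|Q| = 7945.7 kW

Q = 7950 kW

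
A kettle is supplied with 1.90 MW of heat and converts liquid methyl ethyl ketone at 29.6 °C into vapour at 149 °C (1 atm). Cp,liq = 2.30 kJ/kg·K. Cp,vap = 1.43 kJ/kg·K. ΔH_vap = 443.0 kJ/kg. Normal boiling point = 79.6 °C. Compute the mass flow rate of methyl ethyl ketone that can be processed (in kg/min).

Δh = 2.30×(79.6−29.6) + 443.0 + 1.43×(149−79.6) = 657.24 kJ/kg
Q = 1.90 MW = 1900 kJ/s = 114000 kJ/min
ṁ = Q/Δh = 114000 / 657.24 = 173.45 kg/min

ṁ = 173 kg/min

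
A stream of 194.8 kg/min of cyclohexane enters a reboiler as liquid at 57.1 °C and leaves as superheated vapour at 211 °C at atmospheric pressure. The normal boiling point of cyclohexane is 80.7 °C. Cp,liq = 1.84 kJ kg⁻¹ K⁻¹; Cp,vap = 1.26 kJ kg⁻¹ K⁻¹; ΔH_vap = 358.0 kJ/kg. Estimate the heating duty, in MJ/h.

Q = 6610 MJ/h

liquid 57.1→80.7 °C: 43.424 kJ/kg
vaporisation at 80.7 °C: 358 kJ/kg
vapour 80.7→211 °C: 164.18 kJ/kg
Δh = 43.424 + 358 + 164.18 = 565.6 kJ/kg
Q = ṁ·Δh = 194.8 kg/min × 565.6 kJ/kg = 110180 kJ/min
|Q| = 1836.3 kW = 6610.8 MJ/h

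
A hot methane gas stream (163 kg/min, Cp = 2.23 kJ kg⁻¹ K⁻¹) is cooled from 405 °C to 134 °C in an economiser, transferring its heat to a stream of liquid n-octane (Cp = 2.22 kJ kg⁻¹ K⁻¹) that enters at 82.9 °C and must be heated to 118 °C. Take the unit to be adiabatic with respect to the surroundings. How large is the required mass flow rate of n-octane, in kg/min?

Heat released by hot stream: Q = 163 × 2.23 × (405 − 134) = 98506 kJ/min
Energy balance on cold side (adiabatic exchanger): Q = ṁ_c·Cp_c·(T_c,out − T_c,in)
ṁ_c = 98506 / [2.22 × (118 − 82.9)] = 1264.2 kg/min

ṁ_c = 1260 kg/min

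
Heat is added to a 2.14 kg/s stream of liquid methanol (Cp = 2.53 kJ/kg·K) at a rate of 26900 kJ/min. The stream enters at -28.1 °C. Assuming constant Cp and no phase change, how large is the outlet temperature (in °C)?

T_out = 54.7 °C

Q = 26900 kJ/min = 448.33 kJ/s
ΔT = Q/(ṁ·Cp) = 448.33/(2.14×2.53) = 82.807 K
T_out = -28.1 + 82.807 = 54.707 °C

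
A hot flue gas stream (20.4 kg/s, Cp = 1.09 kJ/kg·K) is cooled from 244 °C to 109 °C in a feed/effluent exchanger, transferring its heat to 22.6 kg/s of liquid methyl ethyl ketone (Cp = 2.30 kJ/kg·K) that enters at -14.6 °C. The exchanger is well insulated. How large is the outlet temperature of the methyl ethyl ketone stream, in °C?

Heat released by hot stream: Q = 20.4 × 1.09 × (244 − 109) = 3001.9 kJ/s
Energy balance on cold side (adiabatic exchanger): Q = ṁ_c·Cp_c·(T_c,out − T_c,in)
T_c,out = -14.6 + 3001.9/(22.6 × 2.30) = 43.15 °C

T_c,out = 43.2 °C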